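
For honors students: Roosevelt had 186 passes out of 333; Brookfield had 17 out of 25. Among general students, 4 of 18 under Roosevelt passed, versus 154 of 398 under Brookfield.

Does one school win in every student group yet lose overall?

Yes

Honors: Roosevelt 186/333 = 55.9%, Brookfield 17/25 = 68.0% → Brookfield
General: Roosevelt 4/18 = 22.2%, Brookfield 154/398 = 38.7% → Brookfield
Overall: Roosevelt 190/351 = 54.1%, Brookfield 171/423 = 40.4% → Roosevelt
Brookfield wins each student group but Roosevelt wins overall — the comparison reverses. Brookfield's students skew toward general, which has a lower base rate.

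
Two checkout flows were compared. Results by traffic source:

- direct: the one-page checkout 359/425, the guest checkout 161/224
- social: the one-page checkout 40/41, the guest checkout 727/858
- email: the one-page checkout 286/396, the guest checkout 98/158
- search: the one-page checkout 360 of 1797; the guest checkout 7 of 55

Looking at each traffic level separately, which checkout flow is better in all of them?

Direct: the one-page checkout 359/425 = 84.5%, the guest checkout 161/224 = 71.9% → the one-page checkout
Social: the one-page checkout 40/41 = 97.6%, the guest checkout 727/858 = 84.7% → the one-page checkout
Email: the one-page checkout 286/396 = 72.2%, the guest checkout 98/158 = 62.0% → the one-page checkout
Search: the one-page checkout 360/1797 = 20.0%, the guest checkout 7/55 = 12.7% → the one-page checkout
The one-page checkout has the higher rate in all 4 groups.

the one-page checkout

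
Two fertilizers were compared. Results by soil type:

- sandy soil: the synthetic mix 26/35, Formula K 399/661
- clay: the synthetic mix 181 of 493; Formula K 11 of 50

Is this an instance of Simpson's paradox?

Sandy soil: the synthetic mix 26/35 = 74.3%, Formula K 399/661 = 60.4% → the synthetic mix
Clay: the synthetic mix 181/493 = 36.7%, Formula K 11/50 = 22.0% → the synthetic mix
Overall: the synthetic mix 207/528 = 39.2%, Formula K 410/711 = 57.7% → Formula K
The synthetic mix wins each soil group but Formula K wins overall — the comparison reverses. The synthetic mix's plots skew toward clay, which has a lower base rate.

Yes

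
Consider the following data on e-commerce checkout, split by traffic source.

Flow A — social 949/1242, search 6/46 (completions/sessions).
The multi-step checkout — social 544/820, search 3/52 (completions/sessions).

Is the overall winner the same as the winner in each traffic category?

Social: Flow A 949/1242 = 76.4%, the multi-step checkout 544/820 = 66.3% → Flow A
Search: Flow A 6/46 = 13.0%, the multi-step checkout 3/52 = 5.8% → Flow A
Overall: Flow A 955/1288 = 74.1%, the multi-step checkout 547/872 = 62.7% → Flow A
Flow A wins overall and in every traffic group — no reversal.

Yes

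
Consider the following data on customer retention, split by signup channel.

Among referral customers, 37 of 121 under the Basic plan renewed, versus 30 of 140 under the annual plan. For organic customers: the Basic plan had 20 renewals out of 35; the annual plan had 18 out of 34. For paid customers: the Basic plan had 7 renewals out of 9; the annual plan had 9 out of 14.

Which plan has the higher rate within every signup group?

Referral: the Basic plan 37/121 = 30.6%, the annual plan 30/140 = 21.4% → the Basic plan
Organic: the Basic plan 20/35 = 57.1%, the annual plan 18/34 = 52.9% → the Basic plan
Paid: the Basic plan 7/9 = 77.8%, the annual plan 9/14 = 64.3% → the Basic plan
The Basic plan has the higher rate in all 3 groups.

the Basic plan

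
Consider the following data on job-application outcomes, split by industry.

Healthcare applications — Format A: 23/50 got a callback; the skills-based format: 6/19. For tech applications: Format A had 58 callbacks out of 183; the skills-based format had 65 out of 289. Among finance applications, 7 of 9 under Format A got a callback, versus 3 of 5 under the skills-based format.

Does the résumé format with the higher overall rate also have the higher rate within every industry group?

Yes

Healthcare: Format A 23/50 = 46.0%, the skills-based format 6/19 = 31.6% → Format A
Tech: Format A 58/183 = 31.7%, the skills-based format 65/289 = 22.5% → Format A
Finance: Format A 7/9 = 77.8%, the skills-based format 3/5 = 60.0% → Format A
Overall: Format A 88/242 = 36.4%, the skills-based format 74/313 = 23.6% → Format A
Format A wins overall and in every industry group — no reversal.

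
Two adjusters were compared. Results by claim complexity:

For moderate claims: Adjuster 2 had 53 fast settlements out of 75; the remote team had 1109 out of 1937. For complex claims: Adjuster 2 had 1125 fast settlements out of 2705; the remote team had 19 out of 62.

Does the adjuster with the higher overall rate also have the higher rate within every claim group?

No

Moderate: Adjuster 2 53/75 = 70.7%, the remote team 1109/1937 = 57.3% → Adjuster 2
Complex: Adjuster 2 1125/2705 = 41.6%, the remote team 19/62 = 30.6% → Adjuster 2
Overall: Adjuster 2 1178/2780 = 42.4%, the remote team 1128/1999 = 56.4% → the remote team
Adjuster 2 wins each claim group but the remote team wins overall — the comparison reverses. Adjuster 2's claims skew toward complex, which has a lower base rate.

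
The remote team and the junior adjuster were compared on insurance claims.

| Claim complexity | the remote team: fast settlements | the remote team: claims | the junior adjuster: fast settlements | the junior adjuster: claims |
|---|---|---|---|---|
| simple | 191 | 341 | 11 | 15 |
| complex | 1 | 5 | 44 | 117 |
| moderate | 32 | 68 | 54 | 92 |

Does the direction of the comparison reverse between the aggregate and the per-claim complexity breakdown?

Yes

Simple: the remote team 191/341 = 56.0%, the junior adjuster 11/15 = 73.3% → the junior adjuster
Complex: the remote team 1/5 = 20.0%, the junior adjuster 44/117 = 37.6% → the junior adjuster
Moderate: the remote team 32/68 = 47.1%, the junior adjuster 54/92 = 58.7% → the junior adjuster
Overall: the remote team 224/414 = 54.1%, the junior adjuster 109/224 = 48.7% → the remote team
The junior adjuster wins each claim group but the remote team wins overall — the comparison reverses. The junior adjuster's claims skew toward complex, which has a lower base rate.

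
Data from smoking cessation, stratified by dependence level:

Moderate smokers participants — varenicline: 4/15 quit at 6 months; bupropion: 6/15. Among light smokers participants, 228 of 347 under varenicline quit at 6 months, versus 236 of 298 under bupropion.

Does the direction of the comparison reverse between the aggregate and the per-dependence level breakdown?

No

Moderate smokers: varenicline 4/15 = 26.7%, bupropion 6/15 = 40.0% → bupropion
Light smokers: varenicline 228/347 = 65.7%, bupropion 236/298 = 79.2% → bupropion
Overall: varenicline 232/362 = 64.1%, bupropion 242/313 = 77.3% → bupropion
Bupropion wins overall and in every dependence group — no reversal.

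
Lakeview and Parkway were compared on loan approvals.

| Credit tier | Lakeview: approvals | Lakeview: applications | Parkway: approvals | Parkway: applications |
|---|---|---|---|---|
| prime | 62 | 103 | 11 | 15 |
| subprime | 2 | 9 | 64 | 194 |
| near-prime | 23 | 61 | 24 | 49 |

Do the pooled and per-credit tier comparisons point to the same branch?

No

Prime: Lakeview 62/103 = 60.2%, Parkway 11/15 = 73.3% → Parkway
Subprime: Lakeview 2/9 = 22.2%, Parkway 64/194 = 33.0% → Parkway
Near-prime: Lakeview 23/61 = 37.7%, Parkway 24/49 = 49.0% → Parkway
Overall: Lakeview 87/173 = 50.3%, Parkway 99/258 = 38.4% → Lakeview
Parkway wins each credit group but Lakeview wins overall — the comparison reverses. Parkway's applications skew toward subprime, which has a lower base rate.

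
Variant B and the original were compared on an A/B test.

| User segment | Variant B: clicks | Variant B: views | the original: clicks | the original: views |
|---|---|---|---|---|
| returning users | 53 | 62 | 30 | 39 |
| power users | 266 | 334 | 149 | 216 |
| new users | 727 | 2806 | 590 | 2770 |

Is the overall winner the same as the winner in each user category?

Yes

Returning users: Variant B 53/62 = 85.5%, the original 30/39 = 76.9% → Variant B
Power users: Variant B 266/334 = 79.6%, the original 149/216 = 69.0% → Variant B
New users: Variant B 727/2806 = 25.9%, the original 590/2770 = 21.3% → Variant B
Overall: Variant B 1046/3202 = 32.7%, the original 769/3025 = 25.4% → Variant B
Variant B wins overall and in every user group — no reversal.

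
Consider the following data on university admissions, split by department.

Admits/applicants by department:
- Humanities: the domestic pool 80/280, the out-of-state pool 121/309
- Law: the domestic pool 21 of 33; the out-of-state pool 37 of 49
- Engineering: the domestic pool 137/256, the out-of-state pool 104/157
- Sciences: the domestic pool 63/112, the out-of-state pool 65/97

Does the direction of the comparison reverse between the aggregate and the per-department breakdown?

No

Humanities: the domestic pool 80/280 = 28.6%, the out-of-state pool 121/309 = 39.2% → the out-of-state pool
Law: the domestic pool 21/33 = 63.6%, the out-of-state pool 37/49 = 75.5% → the out-of-state pool
Engineering: the domestic pool 137/256 = 53.5%, the out-of-state pool 104/157 = 66.2% → the out-of-state pool
Sciences: the domestic pool 63/112 = 56.2%, the out-of-state pool 65/97 = 67.0% → the out-of-state pool
Overall: the domestic pool 301/681 = 44.2%, the out-of-state pool 327/612 = 53.4% → the out-of-state pool
The out-of-state pool wins overall and in every department group — no reversal.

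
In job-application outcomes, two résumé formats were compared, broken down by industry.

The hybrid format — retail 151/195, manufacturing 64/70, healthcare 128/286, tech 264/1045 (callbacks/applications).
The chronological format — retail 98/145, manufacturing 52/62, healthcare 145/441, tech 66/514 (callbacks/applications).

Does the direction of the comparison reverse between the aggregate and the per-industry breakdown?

No

Retail: the hybrid format 151/195 = 77.4%, the chronological format 98/145 = 67.6% → the hybrid format
Manufacturing: the hybrid format 64/70 = 91.4%, the chronological format 52/62 = 83.9% → the hybrid format
Healthcare: the hybrid format 128/286 = 44.8%, the chronological format 145/441 = 32.9% → the hybrid format
Tech: the hybrid format 264/1045 = 25.3%, the chronological format 66/514 = 12.8% → the hybrid format
Overall: the hybrid format 607/1596 = 38.0%, the chronological format 361/1162 = 31.1% → the hybrid format
The hybrid format wins overall and in every industry group — no reversal.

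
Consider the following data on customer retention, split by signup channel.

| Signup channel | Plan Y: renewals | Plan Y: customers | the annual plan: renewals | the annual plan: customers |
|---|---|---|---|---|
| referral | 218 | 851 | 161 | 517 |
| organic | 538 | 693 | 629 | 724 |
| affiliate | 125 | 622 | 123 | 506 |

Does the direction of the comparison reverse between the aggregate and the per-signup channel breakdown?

No

Referral: Plan Y 218/851 = 25.6%, the annual plan 161/517 = 31.1% → the annual plan
Organic: Plan Y 538/693 = 77.6%, the annual plan 629/724 = 86.9% → the annual plan
Affiliate: Plan Y 125/622 = 20.1%, the annual plan 123/506 = 24.3% → the annual plan
Overall: Plan Y 881/2166 = 40.7%, the annual plan 913/1747 = 52.3% → the annual plan
The annual plan wins overall and in every signup group — no reversal.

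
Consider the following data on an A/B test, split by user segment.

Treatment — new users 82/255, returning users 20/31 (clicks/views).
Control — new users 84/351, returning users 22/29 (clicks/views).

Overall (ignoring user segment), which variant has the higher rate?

Treatment

New users: Treatment 82/255 = 32.2%, Control 84/351 = 23.9% → Treatment
Returning users: Treatment 20/31 = 64.5%, Control 22/29 = 75.9% → Control
Overall: Treatment 102/286 = 35.7%, Control 106/380 = 27.9% → Treatment
(Neither sweeps every user group, but Treatment has the higher pooled rate.)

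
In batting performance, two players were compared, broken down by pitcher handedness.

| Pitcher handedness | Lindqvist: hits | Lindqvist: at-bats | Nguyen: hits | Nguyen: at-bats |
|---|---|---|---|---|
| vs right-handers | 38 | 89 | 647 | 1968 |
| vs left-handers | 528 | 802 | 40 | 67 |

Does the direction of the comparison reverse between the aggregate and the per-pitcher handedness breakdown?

No

Vs right-handers: Lindqvist 38/89 = 42.7%, Nguyen 647/1968 = 32.9% → Lindqvist
Vs left-handers: Lindqvist 528/802 = 65.8%, Nguyen 40/67 = 59.7% → Lindqvist
Overall: Lindqvist 566/891 = 63.5%, Nguyen 687/2035 = 33.8% → Lindqvist
Lindqvist wins overall and in every pitcher group — no reversal.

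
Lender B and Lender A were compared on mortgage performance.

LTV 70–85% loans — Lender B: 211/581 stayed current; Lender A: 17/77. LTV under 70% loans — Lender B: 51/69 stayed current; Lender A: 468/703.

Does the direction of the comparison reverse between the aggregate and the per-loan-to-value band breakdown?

Yes

LTV 70–85%: Lender B 211/581 = 36.3%, Lender A 17/77 = 22.1% → Lender B
LTV under 70%: Lender B 51/69 = 73.9%, Lender A 468/703 = 66.6% → Lender B
Overall: Lender B 262/650 = 40.3%, Lender A 485/780 = 62.2% → Lender A
Lender B wins each loan-to-value group but Lender A wins overall — the comparison reverses. Lender B's loans skew toward LTV 70–85%, which has a lower base rate.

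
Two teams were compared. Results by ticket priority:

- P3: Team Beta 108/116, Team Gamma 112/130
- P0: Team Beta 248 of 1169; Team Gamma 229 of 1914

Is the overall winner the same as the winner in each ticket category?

Yes

P3: Team Beta 108/116 = 93.1%, Team Gamma 112/130 = 86.2% → Team Beta
P0: Team Beta 248/1169 = 21.2%, Team Gamma 229/1914 = 12.0% → Team Beta
Overall: Team Beta 356/1285 = 27.7%, Team Gamma 341/2044 = 16.7% → Team Beta
Team Beta wins overall and in every ticket group — no reversal.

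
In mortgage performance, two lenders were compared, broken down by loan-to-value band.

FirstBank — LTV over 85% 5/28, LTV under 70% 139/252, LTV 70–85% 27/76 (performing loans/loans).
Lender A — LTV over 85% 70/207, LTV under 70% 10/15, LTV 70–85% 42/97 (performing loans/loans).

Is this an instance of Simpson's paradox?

LTV over 85%: FirstBank 5/28 = 17.9%, Lender A 70/207 = 33.8% → Lender A
LTV under 70%: FirstBank 139/252 = 55.2%, Lender A 10/15 = 66.7% → Lender A
LTV 70–85%: FirstBank 27/76 = 35.5%, Lender A 42/97 = 43.3% → Lender A
Overall: FirstBank 171/356 = 48.0%, Lender A 122/319 = 38.2% → FirstBank
Lender A wins each loan-to-value group but FirstBank wins overall — the comparison reverses. Lender A's loans skew toward LTV over 85%, which has a lower base rate.

Yes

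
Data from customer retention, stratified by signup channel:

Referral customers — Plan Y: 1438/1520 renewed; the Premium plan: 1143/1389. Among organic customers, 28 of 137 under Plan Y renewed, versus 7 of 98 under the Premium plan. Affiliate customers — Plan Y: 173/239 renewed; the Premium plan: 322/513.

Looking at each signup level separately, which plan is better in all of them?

Referral: Plan Y 1438/1520 = 94.6%, the Premium plan 1143/1389 = 82.3% → Plan Y
Organic: Plan Y 28/137 = 20.4%, the Premium plan 7/98 = 7.1% → Plan Y
Affiliate: Plan Y 173/239 = 72.4%, the Premium plan 322/513 = 62.8% → Plan Y
Plan Y has the higher rate in all 3 groups.

Plan Y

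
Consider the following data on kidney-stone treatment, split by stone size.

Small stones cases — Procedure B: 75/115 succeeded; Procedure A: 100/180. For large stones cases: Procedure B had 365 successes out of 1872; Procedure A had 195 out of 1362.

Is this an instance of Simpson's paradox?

No

Small stones: Procedure B 75/115 = 65.2%, Procedure A 100/180 = 55.6% → Procedure B
Large stones: Procedure B 365/1872 = 19.5%, Procedure A 195/1362 = 14.3% → Procedure B
Overall: Procedure B 440/1987 = 22.1%, Procedure A 295/1542 = 19.1% → Procedure B
Procedure B wins overall and in every stone group — no reversal.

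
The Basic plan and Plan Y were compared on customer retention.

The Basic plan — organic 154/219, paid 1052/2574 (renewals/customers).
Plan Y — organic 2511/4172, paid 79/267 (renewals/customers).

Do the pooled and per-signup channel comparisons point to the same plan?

Organic: the Basic plan 154/219 = 70.3%, Plan Y 2511/4172 = 60.2% → the Basic plan
Paid: the Basic plan 1052/2574 = 40.9%, Plan Y 79/267 = 29.6% → the Basic plan
Overall: the Basic plan 1206/2793 = 43.2%, Plan Y 2590/4439 = 58.3% → Plan Y
The Basic plan wins each signup group but Plan Y wins overall — the comparison reverses. The Basic plan's customers skew toward paid, which has a lower base rate.

No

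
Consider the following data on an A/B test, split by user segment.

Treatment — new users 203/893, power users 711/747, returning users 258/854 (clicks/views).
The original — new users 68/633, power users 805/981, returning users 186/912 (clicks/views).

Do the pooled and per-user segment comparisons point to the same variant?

Yes

New users: Treatment 203/893 = 22.7%, the original 68/633 = 10.7% → Treatment
Power users: Treatment 711/747 = 95.2%, the original 805/981 = 82.1% → Treatment
Returning users: Treatment 258/854 = 30.2%, the original 186/912 = 20.4% → Treatment
Overall: Treatment 1172/2494 = 47.0%, the original 1059/2526 = 41.9% → Treatment
Treatment wins overall and in every user group — no reversal.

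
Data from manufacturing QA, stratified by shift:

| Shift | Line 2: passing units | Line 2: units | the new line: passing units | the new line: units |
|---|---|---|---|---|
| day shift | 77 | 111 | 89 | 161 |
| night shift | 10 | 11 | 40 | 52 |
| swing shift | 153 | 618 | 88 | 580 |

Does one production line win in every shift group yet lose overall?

No

Day shift: Line 2 77/111 = 69.4%, the new line 89/161 = 55.3% → Line 2
Night shift: Line 2 10/11 = 90.9%, the new line 40/52 = 76.9% → Line 2
Swing shift: Line 2 153/618 = 24.8%, the new line 88/580 = 15.2% → Line 2
Overall: Line 2 240/740 = 32.4%, the new line 217/793 = 27.4% → Line 2
Line 2 wins overall and in every shift group — no reversal.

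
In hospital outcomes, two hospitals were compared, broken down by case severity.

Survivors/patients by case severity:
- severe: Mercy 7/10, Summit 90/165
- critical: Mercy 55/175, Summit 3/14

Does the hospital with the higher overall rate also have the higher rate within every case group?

Severe: Mercy 7/10 = 70.0%, Summit 90/165 = 54.5% → Mercy
Critical: Mercy 55/175 = 31.4%, Summit 3/14 = 21.4% → Mercy
Overall: Mercy 62/185 = 33.5%, Summit 93/179 = 52.0% → Summit
Mercy wins each case group but Summit wins overall — the comparison reverses. Mercy's patients skew toward critical, which has a lower base rate.

No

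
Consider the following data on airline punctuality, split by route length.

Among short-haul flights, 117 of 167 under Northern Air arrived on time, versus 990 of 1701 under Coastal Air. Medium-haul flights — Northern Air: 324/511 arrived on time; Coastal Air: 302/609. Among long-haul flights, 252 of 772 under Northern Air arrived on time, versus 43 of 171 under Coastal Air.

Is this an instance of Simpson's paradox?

Yes

Short-haul: Northern Air 117/167 = 70.1%, Coastal Air 990/1701 = 58.2% → Northern Air
Medium-haul: Northern Air 324/511 = 63.4%, Coastal Air 302/609 = 49.6% → Northern Air
Long-haul: Northern Air 252/772 = 32.6%, Coastal Air 43/171 = 25.1% → Northern Air
Overall: Northern Air 693/1450 = 47.8%, Coastal Air 1335/2481 = 53.8% → Coastal Air
Northern Air wins each route group but Coastal Air wins overall — the comparison reverses. Northern Air's flights skew toward long-haul, which has a lower base rate.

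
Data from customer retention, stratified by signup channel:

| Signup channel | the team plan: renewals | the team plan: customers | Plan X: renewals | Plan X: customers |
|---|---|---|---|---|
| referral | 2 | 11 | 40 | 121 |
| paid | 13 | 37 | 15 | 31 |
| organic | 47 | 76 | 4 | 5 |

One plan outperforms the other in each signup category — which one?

Referral: the team plan 2/11 = 18.2%, Plan X 40/121 = 33.1% → Plan X
Paid: the team plan 13/37 = 35.1%, Plan X 15/31 = 48.4% → Plan X
Organic: the team plan 47/76 = 61.8%, Plan X 4/5 = 80.0% → Plan X
Plan X has the higher rate in all 3 groups.

Plan X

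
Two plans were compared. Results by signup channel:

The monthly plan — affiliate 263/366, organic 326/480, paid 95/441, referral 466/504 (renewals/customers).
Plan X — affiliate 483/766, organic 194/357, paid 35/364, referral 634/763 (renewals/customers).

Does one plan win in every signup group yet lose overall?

Affiliate: the monthly plan 263/366 = 71.9%, Plan X 483/766 = 63.1% → the monthly plan
Organic: the monthly plan 326/480 = 67.9%, Plan X 194/357 = 54.3% → the monthly plan
Paid: the monthly plan 95/441 = 21.5%, Plan X 35/364 = 9.6% → the monthly plan
Referral: the monthly plan 466/504 = 92.5%, Plan X 634/763 = 83.1% → the monthly plan
Overall: the monthly plan 1150/1791 = 64.2%, Plan X 1346/2250 = 59.8% → the monthly plan
The monthly plan wins overall and in every signup group — no reversal.

No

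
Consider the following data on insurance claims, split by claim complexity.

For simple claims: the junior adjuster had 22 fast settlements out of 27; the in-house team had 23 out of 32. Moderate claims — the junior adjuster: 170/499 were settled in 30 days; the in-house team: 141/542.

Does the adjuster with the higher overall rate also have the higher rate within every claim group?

Simple: the junior adjuster 22/27 = 81.5%, the in-house team 23/32 = 71.9% → the junior adjuster
Moderate: the junior adjuster 170/499 = 34.1%, the in-house team 141/542 = 26.0% → the junior adjuster
Overall: the junior adjuster 192/526 = 36.5%, the in-house team 164/574 = 28.6% → the junior adjuster
The junior adjuster wins overall and in every claim group — no reversal.

Yes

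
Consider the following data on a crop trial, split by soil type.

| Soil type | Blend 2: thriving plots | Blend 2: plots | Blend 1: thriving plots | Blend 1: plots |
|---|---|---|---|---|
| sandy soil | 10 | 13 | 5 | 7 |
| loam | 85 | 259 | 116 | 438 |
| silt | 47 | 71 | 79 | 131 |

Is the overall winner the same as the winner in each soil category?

Yes

Sandy soil: Blend 2 10/13 = 76.9%, Blend 1 5/7 = 71.4% → Blend 2
Loam: Blend 2 85/259 = 32.8%, Blend 1 116/438 = 26.5% → Blend 2
Silt: Blend 2 47/71 = 66.2%, Blend 1 79/131 = 60.3% → Blend 2
Overall: Blend 2 142/343 = 41.4%, Blend 1 200/576 = 34.7% → Blend 2
Blend 2 wins overall and in every soil group — no reversal.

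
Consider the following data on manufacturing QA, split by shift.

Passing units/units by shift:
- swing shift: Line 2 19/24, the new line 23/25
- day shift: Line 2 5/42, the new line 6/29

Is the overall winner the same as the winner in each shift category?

Yes

Swing shift: Line 2 19/24 = 79.2%, the new line 23/25 = 92.0% → the new line
Day shift: Line 2 5/42 = 11.9%, the new line 6/29 = 20.7% → the new line
Overall: Line 2 24/66 = 36.4%, the new line 29/54 = 53.7% → the new line
The new line wins overall and in every shift group — no reversal.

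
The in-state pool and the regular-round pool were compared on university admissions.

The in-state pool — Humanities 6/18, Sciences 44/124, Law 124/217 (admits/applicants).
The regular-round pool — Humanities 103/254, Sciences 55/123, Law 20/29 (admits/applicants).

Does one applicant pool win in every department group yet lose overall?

Humanities: the in-state pool 6/18 = 33.3%, the regular-round pool 103/254 = 40.6% → the regular-round pool
Sciences: the in-state pool 44/124 = 35.5%, the regular-round pool 55/123 = 44.7% → the regular-round pool
Law: the in-state pool 124/217 = 57.1%, the regular-round pool 20/29 = 69.0% → the regular-round pool
Overall: the in-state pool 174/359 = 48.5%, the regular-round pool 178/406 = 43.8% → the in-state pool
The regular-round pool wins each department group but the in-state pool wins overall — the comparison reverses. The regular-round pool's applicants skew toward Humanities, which has a lower base rate.

Yes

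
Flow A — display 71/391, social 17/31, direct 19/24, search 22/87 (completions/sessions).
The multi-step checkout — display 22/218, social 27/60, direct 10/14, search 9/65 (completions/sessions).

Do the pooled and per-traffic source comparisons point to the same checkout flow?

Yes

Display: Flow A 71/391 = 18.2%, the multi-step checkout 22/218 = 10.1% → Flow A
Social: Flow A 17/31 = 54.8%, the multi-step checkout 27/60 = 45.0% → Flow A
Direct: Flow A 19/24 = 79.2%, the multi-step checkout 10/14 = 71.4% → Flow A
Search: Flow A 22/87 = 25.3%, the multi-step checkout 9/65 = 13.8% → Flow A
Overall: Flow A 129/533 = 24.2%, the multi-step checkout 68/357 = 19.0% → Flow A
Flow A wins overall and in every traffic group — no reversal.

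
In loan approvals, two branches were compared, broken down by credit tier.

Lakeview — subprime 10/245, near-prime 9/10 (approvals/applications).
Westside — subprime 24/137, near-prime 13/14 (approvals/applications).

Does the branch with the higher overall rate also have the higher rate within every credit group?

Yes

Subprime: Lakeview 10/245 = 4.1%, Westside 24/137 = 17.5% → Westside
Near-prime: Lakeview 9/10 = 90.0%, Westside 13/14 = 92.9% → Westside
Overall: Lakeview 19/255 = 7.5%, Westside 37/151 = 24.5% → Westside
Westside wins overall and in every credit group — no reversal.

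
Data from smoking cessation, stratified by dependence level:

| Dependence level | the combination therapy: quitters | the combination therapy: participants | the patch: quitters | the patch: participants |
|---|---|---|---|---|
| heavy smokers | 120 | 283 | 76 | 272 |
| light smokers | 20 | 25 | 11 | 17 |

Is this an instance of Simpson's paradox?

Heavy smokers: the combination therapy 120/283 = 42.4%, the patch 76/272 = 27.9% → the combination therapy
Light smokers: the combination therapy 20/25 = 80.0%, the patch 11/17 = 64.7% → the combination therapy
Overall: the combination therapy 140/308 = 45.5%, the patch 87/289 = 30.1% → the combination therapy
The combination therapy wins overall and in every dependence group — no reversal.

No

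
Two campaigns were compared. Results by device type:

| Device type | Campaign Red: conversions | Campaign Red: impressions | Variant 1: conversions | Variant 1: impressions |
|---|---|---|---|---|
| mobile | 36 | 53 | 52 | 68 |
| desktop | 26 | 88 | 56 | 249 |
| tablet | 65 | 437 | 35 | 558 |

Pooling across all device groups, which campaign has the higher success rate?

Mobile: Campaign Red 36/53 = 67.9%, Variant 1 52/68 = 76.5% → Variant 1
Desktop: Campaign Red 26/88 = 29.5%, Variant 1 56/249 = 22.5% → Campaign Red
Tablet: Campaign Red 65/437 = 14.9%, Variant 1 35/558 = 6.3% → Campaign Red
Overall: Campaign Red 127/578 = 22.0%, Variant 1 143/875 = 16.3% → Campaign Red
(Neither sweeps every device group, but Campaign Red has the higher pooled rate.)

Campaign Red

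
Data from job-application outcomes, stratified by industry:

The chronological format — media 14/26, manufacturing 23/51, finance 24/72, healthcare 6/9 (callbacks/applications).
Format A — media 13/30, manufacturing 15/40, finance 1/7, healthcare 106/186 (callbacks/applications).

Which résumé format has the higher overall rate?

Format A

Media: the chronological format 14/26 = 53.8%, Format A 13/30 = 43.3% → the chronological format
Manufacturing: the chronological format 23/51 = 45.1%, Format A 15/40 = 37.5% → the chronological format
Finance: the chronological format 24/72 = 33.3%, Format A 1/7 = 14.3% → the chronological format
Healthcare: the chronological format 6/9 = 66.7%, Format A 106/186 = 57.0% → the chronological format
Overall: the chronological format 67/158 = 42.4%, Format A 135/263 = 51.3% → Format A
(The chronological format wins every industry group but Format A wins overall — the chronological format's applications skew toward the low-rate finance group.)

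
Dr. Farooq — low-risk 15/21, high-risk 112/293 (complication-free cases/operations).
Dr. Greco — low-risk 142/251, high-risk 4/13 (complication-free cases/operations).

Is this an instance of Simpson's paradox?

Yes

Low-risk: Dr. Farooq 15/21 = 71.4%, Dr. Greco 142/251 = 56.6% → Dr. Farooq
High-risk: Dr. Farooq 112/293 = 38.2%, Dr. Greco 4/13 = 30.8% → Dr. Farooq
Overall: Dr. Farooq 127/314 = 40.4%, Dr. Greco 146/264 = 55.3% → Dr. Greco
Dr. Farooq wins each patient risk group but Dr. Greco wins overall — the comparison reverses. Dr. Farooq's operations skew toward high-risk, which has a lower base rate.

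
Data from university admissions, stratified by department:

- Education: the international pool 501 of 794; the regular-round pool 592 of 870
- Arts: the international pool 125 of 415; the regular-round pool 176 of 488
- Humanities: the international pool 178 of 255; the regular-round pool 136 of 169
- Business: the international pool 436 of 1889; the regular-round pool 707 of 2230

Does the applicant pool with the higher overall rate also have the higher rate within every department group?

Yes

Education: the international pool 501/794 = 63.1%, the regular-round pool 592/870 = 68.0% → the regular-round pool
Arts: the international pool 125/415 = 30.1%, the regular-round pool 176/488 = 36.1% → the regular-round pool
Humanities: the international pool 178/255 = 69.8%, the regular-round pool 136/169 = 80.5% → the regular-round pool
Business: the international pool 436/1889 = 23.1%, the regular-round pool 707/2230 = 31.7% → the regular-round pool
Overall: the international pool 1240/3353 = 37.0%, the regular-round pool 1611/3757 = 42.9% → the regular-round pool
The regular-round pool wins overall and in every department group — no reversal.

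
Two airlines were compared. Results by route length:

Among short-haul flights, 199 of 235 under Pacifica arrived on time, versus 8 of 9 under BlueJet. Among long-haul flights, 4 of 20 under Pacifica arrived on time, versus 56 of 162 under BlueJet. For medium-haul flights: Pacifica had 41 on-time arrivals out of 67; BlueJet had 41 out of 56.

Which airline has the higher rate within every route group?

Short-haul: Pacifica 199/235 = 84.7%, BlueJet 8/9 = 88.9% → BlueJet
Long-haul: Pacifica 4/20 = 20.0%, BlueJet 56/162 = 34.6% → BlueJet
Medium-haul: Pacifica 41/67 = 61.2%, BlueJet 41/56 = 73.2% → BlueJet
BlueJet has the higher rate in all 3 groups.

BlueJet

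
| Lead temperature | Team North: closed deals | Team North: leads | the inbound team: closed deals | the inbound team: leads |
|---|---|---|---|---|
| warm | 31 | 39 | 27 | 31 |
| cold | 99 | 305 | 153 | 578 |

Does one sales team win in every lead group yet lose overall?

Warm: Team North 31/39 = 79.5%, the inbound team 27/31 = 87.1% → the inbound team
Cold: Team North 99/305 = 32.5%, the inbound team 153/578 = 26.5% → Team North
Overall: Team North 130/344 = 37.8%, the inbound team 180/609 = 29.6% → Team North
Neither sweeps: Team North wins 1 of 2 groups, the inbound team wins 1. Team North wins overall but not every group — no Simpson reversal.

No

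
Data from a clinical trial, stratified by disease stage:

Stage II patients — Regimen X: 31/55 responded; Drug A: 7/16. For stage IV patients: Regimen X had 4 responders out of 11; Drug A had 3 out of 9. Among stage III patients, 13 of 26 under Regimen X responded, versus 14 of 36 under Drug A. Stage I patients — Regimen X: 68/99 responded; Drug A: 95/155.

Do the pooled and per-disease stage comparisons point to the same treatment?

Yes

Stage II: Regimen X 31/55 = 56.4%, Drug A 7/16 = 43.8% → Regimen X
Stage IV: Regimen X 4/11 = 36.4%, Drug A 3/9 = 33.3% → Regimen X
Stage III: Regimen X 13/26 = 50.0%, Drug A 14/36 = 38.9% → Regimen X
Stage I: Regimen X 68/99 = 68.7%, Drug A 95/155 = 61.3% → Regimen X
Overall: Regimen X 116/191 = 60.7%, Drug A 119/216 = 55.1% → Regimen X
Regimen X wins overall and in every disease group — no reversal.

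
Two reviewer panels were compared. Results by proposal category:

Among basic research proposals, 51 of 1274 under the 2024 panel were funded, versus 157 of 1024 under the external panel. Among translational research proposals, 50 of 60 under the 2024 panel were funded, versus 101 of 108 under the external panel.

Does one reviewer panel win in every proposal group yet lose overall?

Basic research: the 2024 panel 51/1274 = 4.0%, the external panel 157/1024 = 15.3% → the external panel
Translational research: the 2024 panel 50/60 = 83.3%, the external panel 101/108 = 93.5% → the external panel
Overall: the 2024 panel 101/1334 = 7.6%, the external panel 258/1132 = 22.8% → the external panel
The external panel wins overall and in every proposal group — no reversal.

No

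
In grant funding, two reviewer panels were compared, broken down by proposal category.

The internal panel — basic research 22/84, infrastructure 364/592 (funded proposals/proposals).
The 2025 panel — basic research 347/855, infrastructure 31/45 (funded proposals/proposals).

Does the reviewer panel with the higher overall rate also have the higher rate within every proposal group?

Basic research: the internal panel 22/84 = 26.2%, the 2025 panel 347/855 = 40.6% → the 2025 panel
Infrastructure: the internal panel 364/592 = 61.5%, the 2025 panel 31/45 = 68.9% → the 2025 panel
Overall: the internal panel 386/676 = 57.1%, the 2025 panel 378/900 = 42.0% → the internal panel
The 2025 panel wins each proposal group but the internal panel wins overall — the comparison reverses. The 2025 panel's proposals skew toward basic research, which has a lower base rate.

No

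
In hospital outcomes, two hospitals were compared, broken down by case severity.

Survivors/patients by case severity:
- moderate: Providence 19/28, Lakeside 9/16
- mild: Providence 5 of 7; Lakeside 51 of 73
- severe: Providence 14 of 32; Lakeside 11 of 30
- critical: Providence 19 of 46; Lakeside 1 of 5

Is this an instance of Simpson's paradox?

Yes

Moderate: Providence 19/28 = 67.9%, Lakeside 9/16 = 56.2% → Providence
Mild: Providence 5/7 = 71.4%, Lakeside 51/73 = 69.9% → Providence
Severe: Providence 14/32 = 43.8%, Lakeside 11/30 = 36.7% → Providence
Critical: Providence 19/46 = 41.3%, Lakeside 1/5 = 20.0% → Providence
Overall: Providence 57/113 = 50.4%, Lakeside 72/124 = 58.1% → Lakeside
Providence wins each case group but Lakeside wins overall — the comparison reverses. Providence's patients skew toward critical, which has a lower base rate.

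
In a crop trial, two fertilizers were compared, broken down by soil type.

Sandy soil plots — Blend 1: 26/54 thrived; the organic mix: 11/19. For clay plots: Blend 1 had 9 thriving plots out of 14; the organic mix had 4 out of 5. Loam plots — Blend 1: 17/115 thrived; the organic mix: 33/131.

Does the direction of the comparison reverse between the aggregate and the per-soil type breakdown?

No

Sandy soil: Blend 1 26/54 = 48.1%, the organic mix 11/19 = 57.9% → the organic mix
Clay: Blend 1 9/14 = 64.3%, the organic mix 4/5 = 80.0% → the organic mix
Loam: Blend 1 17/115 = 14.8%, the organic mix 33/131 = 25.2% → the organic mix
Overall: Blend 1 52/183 = 28.4%, the organic mix 48/155 = 31.0% → the organic mix
The organic mix wins overall and in every soil group — no reversal.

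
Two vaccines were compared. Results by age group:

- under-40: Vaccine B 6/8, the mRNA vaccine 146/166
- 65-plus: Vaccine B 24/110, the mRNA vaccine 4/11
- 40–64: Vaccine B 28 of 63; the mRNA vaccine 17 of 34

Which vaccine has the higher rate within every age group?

the mRNA vaccine

Under-40: Vaccine B 6/8 = 75.0%, the mRNA vaccine 146/166 = 88.0% → the mRNA vaccine
65-plus: Vaccine B 24/110 = 21.8%, the mRNA vaccine 4/11 = 36.4% → the mRNA vaccine
40–64: Vaccine B 28/63 = 44.4%, the mRNA vaccine 17/34 = 50.0% → the mRNA vaccine
The mRNA vaccine has the higher rate in all 3 groups.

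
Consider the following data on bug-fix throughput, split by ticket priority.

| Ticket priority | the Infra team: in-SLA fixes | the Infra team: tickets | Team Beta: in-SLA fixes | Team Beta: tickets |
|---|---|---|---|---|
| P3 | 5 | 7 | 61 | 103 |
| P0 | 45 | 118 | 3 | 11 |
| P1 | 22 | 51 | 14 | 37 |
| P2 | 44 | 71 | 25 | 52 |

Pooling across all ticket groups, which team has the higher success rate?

P3: the Infra team 5/7 = 71.4%, Team Beta 61/103 = 59.2% → the Infra team
P0: the Infra team 45/118 = 38.1%, Team Beta 3/11 = 27.3% → the Infra team
P1: the Infra team 22/51 = 43.1%, Team Beta 14/37 = 37.8% → the Infra team
P2: the Infra team 44/71 = 62.0%, Team Beta 25/52 = 48.1% → the Infra team
Overall: the Infra team 116/247 = 47.0%, Team Beta 103/203 = 50.7% → Team Beta
(The Infra team wins every ticket group but Team Beta wins overall — the Infra team's tickets skew toward the low-rate P0 group.)

Team Beta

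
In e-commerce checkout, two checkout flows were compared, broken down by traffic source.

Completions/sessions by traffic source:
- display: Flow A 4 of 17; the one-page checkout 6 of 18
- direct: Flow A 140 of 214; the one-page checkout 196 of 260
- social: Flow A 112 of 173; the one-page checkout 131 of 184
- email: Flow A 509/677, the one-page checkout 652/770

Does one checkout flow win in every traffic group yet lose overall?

No

Display: Flow A 4/17 = 23.5%, the one-page checkout 6/18 = 33.3% → the one-page checkout
Direct: Flow A 140/214 = 65.4%, the one-page checkout 196/260 = 75.4% → the one-page checkout
Social: Flow A 112/173 = 64.7%, the one-page checkout 131/184 = 71.2% → the one-page checkout
Email: Flow A 509/677 = 75.2%, the one-page checkout 652/770 = 84.7% → the one-page checkout
Overall: Flow A 765/1081 = 70.8%, the one-page checkout 985/1232 = 80.0% → the one-page checkout
The one-page checkout wins overall and in every traffic group — no reversal.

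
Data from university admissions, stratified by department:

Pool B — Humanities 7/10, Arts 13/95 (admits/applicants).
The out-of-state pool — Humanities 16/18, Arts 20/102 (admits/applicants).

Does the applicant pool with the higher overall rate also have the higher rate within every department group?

Yes

Humanities: Pool B 7/10 = 70.0%, the out-of-state pool 16/18 = 88.9% → the out-of-state pool
Arts: Pool B 13/95 = 13.7%, the out-of-state pool 20/102 = 19.6% → the out-of-state pool
Overall: Pool B 20/105 = 19.0%, the out-of-state pool 36/120 = 30.0% → the out-of-state pool
The out-of-state pool wins overall and in every department group — no reversal.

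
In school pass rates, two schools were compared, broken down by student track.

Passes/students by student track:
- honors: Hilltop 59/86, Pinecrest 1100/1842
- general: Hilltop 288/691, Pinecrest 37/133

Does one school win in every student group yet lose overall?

Yes

Honors: Hilltop 59/86 = 68.6%, Pinecrest 1100/1842 = 59.7% → Hilltop
General: Hilltop 288/691 = 41.7%, Pinecrest 37/133 = 27.8% → Hilltop
Overall: Hilltop 347/777 = 44.7%, Pinecrest 1137/1975 = 57.6% → Pinecrest
Hilltop wins each student group but Pinecrest wins overall — the comparison reverses. Hilltop's students skew toward general, which has a lower base rate.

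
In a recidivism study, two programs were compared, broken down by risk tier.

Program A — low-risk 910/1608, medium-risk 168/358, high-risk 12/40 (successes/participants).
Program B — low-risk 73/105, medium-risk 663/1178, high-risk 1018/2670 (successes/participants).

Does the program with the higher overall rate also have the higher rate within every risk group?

No

Low-risk: Program A 910/1608 = 56.6%, Program B 73/105 = 69.5% → Program B
Medium-risk: Program A 168/358 = 46.9%, Program B 663/1178 = 56.3% → Program B
High-risk: Program A 12/40 = 30.0%, Program B 1018/2670 = 38.1% → Program B
Overall: Program A 1090/2006 = 54.3%, Program B 1754/3953 = 44.4% → Program A
Program B wins each risk group but Program A wins overall — the comparison reverses. Program B's participants skew toward high-risk, which has a lower base rate.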